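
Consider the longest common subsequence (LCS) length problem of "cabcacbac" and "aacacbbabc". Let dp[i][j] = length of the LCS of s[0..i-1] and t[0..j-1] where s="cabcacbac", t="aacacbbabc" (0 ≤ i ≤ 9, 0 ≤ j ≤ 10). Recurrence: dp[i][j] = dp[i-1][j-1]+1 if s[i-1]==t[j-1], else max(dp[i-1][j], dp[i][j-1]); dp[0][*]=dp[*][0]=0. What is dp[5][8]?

   ''  a  a  c  a  c  b  b  a  b  c
''  0  0  0  0  0  0  0  0  0  0  0
 c  0  0  0  1  1  1  1  1  1  1  1
 a  0  1  1  1  2  2  2  2  2  2  2
 b  0  1  1  1  2  2  3  3  3  3  3
 c  0  1  1  2  2  3  3  3  3  3  4
 a  0  1  2  2  3  3  3  3  4  4  4
 c  0  1  2  3  3  4  4  4  4  4  5
 b  0  1  2  3  3  4  5  5  5  5  5
 a  0  1  2  3  4  4  5  5  6  6  6
 c  0  1  2  3  4  5  5  5  6  6  7

4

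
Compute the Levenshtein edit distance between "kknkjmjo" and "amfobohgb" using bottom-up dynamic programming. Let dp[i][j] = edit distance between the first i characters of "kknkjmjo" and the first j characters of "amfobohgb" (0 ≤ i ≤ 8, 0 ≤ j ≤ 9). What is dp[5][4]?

   ''  a  m  f  o  b  o  h  g  b
''  0  1  2  3  4  5  6  7  8  9
 k  1  1  2  3  4  5  6  7  8  9
 k  2  2  2  3  4  5  6  7  8  9
 n  3  3  3  3  4  5  6  7  8  9
 k  4  4  4  4  4  5  6  7  8  9
 j  5  5  5  5  5  5  6  7  8  9
 m  6  6  5  6  6  6  6  7  8  9
 j  7  7  6  6  7  7  7  7  8  9
 o  8  8  7  7  6  7  7  8  8  9

5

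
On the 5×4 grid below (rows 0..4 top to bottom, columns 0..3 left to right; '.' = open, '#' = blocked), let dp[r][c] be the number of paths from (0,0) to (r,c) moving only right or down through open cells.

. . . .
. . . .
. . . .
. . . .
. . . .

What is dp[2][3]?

r\c   0   1   2   3
  0   1   1   1   1
  1   1   2   3   4
  2   1   3   6  10
  3   1   4  10  20
  4   1   5  15  35

10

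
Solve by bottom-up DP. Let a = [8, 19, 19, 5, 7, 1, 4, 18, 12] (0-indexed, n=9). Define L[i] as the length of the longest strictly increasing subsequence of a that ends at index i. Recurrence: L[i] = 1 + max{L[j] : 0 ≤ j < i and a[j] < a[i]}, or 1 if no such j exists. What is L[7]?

   i    0    1    2    3    4    5    6    7    8
a[i]    8   19   19    5    7    1    4   18   12
L[i]    1    2    2    1    2    1    2    3    3

3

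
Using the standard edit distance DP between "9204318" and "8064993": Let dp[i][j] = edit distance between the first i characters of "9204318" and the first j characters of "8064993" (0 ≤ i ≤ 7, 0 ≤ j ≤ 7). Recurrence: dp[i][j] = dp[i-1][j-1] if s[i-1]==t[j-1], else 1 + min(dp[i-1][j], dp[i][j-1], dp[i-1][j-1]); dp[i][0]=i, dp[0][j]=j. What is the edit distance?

   ''  8  0  6  4  9  9  3
''  0  1  2  3  4  5  6  7
 9  1  1  2  3  4  4  5  6
 2  2  2  2  3  4  5  5  6
 0  3  3  2  3  4  5  6  6
 4  4  4  3  3  3  4  5  6
 3  5  5  4  4  4  4  5  5
 1  6  6  5  5  5  5  5  6
 8  7  6  6  6  6  6  6  6

6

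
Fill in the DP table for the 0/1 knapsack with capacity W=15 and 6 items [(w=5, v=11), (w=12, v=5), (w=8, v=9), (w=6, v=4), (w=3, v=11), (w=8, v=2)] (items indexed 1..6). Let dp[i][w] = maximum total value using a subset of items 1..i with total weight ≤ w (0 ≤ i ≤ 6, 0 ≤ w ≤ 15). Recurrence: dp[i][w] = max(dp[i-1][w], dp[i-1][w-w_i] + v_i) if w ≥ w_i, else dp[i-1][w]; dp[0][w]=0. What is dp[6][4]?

11

i\w   0   1   2   3   4   5   6   7   8   9  10  11  12  13  14  15
  0   0   0   0   0   0   0   0   0   0   0   0   0   0   0   0   0
  1   0   0   0   0   0  11  11  11  11  11  11  11  11  11  11  11
  2   0   0   0   0   0  11  11  11  11  11  11  11  11  11  11  11
  3   0   0   0   0   0  11  11  11  11  11  11  11  11  20  20  20
  4   0   0   0   0   0  11  11  11  11  11  11  15  15  20  20  20
  5   0   0   0  11  11  11  11  11  22  22  22  22  22  22  26  26
  6   0   0   0  11  11  11  11  11  22  22  22  22  22  22  26  26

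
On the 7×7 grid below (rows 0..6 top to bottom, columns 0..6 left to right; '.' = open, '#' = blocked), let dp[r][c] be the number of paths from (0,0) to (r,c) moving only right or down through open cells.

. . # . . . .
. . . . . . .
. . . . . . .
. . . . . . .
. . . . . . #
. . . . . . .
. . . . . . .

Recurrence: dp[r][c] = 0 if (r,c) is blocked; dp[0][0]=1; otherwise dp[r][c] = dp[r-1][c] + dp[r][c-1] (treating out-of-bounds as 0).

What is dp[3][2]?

r\c   0   1   2   3   4   5   6
  0   1   1   0   0   0   0   0
  1   1   2   2   2   2   2   2
  2   1   3   5   7   9  11  13
  3   1   4   9  16  25  36  49
  4   1   5  14  30  55  91   0
  5   1   6  20  50 105 196 196
  6   1   7  27  77 182 378 574

9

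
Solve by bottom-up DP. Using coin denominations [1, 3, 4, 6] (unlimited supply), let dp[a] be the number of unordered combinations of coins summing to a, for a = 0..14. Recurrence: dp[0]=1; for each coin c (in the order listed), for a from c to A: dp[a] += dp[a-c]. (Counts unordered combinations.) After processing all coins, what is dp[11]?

after  coin     0     1     2     3     4     5     6     7     8     9    10    11    12    13    14
          1     1     1     1     1     1     1     1     1     1     1     1     1     1     1     1
          3     1     1     1     2     2     2     3     3     3     4     4     4     5     5     5
          4     1     1     1     2     3     3     4     5     6     7     8     9    11    12    13
          6     1     1     1     2     3     3     5     6     7     9    11    12    16    18    20

12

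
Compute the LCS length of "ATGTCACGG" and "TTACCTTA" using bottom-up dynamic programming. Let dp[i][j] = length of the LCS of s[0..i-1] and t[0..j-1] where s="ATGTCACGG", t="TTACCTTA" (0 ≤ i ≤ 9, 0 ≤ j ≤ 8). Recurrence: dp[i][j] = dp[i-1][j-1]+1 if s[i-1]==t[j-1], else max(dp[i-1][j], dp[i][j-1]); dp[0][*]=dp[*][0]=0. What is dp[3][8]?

   ''  T  T  A  C  C  T  T  A
''  0  0  0  0  0  0  0  0  0
 A  0  0  0  1  1  1  1  1  1
 T  0  1  1  1  1  1  2  2  2
 G  0  1  1  1  1  1  2  2  2
 T  0  1  2  2  2  2  2  3  3
 C  0  1  2  2  3  3  3  3  3
 A  0  1  2  3  3  3  3  3  4
 C  0  1  2  3  4  4  4  4  4
 G  0  1  2  3  4  4  4  4  4
 G  0  1  2  3  4  4  4  4  4

2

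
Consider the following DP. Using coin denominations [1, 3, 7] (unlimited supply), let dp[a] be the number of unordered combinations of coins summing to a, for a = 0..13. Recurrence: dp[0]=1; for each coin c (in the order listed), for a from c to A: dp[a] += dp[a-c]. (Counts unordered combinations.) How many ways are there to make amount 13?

8

after  coin     0     1     2     3     4     5     6     7     8     9    10    11    12    13
          1     1     1     1     1     1     1     1     1     1     1     1     1     1     1
          3     1     1     1     2     2     2     3     3     3     4     4     4     5     5
          7     1     1     1     2     2     2     3     4     4     5     6     6     7     8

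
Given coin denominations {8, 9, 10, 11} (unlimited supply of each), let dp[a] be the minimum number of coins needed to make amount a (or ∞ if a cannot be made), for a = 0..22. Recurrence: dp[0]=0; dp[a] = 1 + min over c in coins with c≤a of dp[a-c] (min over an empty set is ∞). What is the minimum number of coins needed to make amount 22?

 a  0  1  2  3  4  5  6  7  8  9 10 11 12 13 14 15 16 17 18 19 20 21 22
dp  0  -  -  -  -  -  -  -  1  1  1  1  -  -  -  -  2  2  2  2  2  2  2
(- denotes ∞ / unreachable)

2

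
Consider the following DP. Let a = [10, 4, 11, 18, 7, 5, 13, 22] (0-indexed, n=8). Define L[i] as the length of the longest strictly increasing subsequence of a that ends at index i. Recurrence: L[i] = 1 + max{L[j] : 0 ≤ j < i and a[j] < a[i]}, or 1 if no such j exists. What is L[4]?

   i    0    1    2    3    4    5    6    7
a[i]   10    4   11   18    7    5   13   22
L[i]    1    1    2    3    2    2    3    4

2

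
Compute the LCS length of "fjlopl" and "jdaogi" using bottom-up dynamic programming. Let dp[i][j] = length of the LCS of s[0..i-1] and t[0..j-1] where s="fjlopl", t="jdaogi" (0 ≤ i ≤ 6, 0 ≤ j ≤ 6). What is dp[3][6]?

1

   ''  j  d  a  o  g  i
''  0  0  0  0  0  0  0
 f  0  0  0  0  0  0  0
 j  0  1  1  1  1  1  1
 l  0  1  1  1  1  1  1
 o  0  1  1  1  2  2  2
 p  0  1  1  1  2  2  2
 l  0  1  1  1  2  2  2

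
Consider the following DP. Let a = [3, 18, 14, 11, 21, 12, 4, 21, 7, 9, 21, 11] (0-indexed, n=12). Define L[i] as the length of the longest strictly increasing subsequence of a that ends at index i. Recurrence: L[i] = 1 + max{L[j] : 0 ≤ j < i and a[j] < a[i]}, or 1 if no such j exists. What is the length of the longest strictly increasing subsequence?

   i    0    1    2    3    4    5    6    7    8    9   10   11
a[i]    3   18   14   11   21   12    4   21    7    9   21   11
L[i]    1    2    2    2    3    3    2    4    3    4    5    5

5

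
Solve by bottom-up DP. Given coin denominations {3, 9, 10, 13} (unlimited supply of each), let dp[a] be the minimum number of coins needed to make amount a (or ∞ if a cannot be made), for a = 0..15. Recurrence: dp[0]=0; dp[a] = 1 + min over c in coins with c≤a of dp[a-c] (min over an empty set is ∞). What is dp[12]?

 a  0  1  2  3  4  5  6  7  8  9 10 11 12 13 14 15
dp  0  -  -  1  -  -  2  -  -  1  1  -  2  1  -  3
(- denotes ∞ / unreachable)

2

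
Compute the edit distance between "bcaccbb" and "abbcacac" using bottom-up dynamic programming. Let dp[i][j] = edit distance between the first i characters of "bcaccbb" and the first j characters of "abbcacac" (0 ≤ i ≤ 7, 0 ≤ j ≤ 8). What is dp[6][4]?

   ''  a  b  b  c  a  c  a  c
''  0  1  2  3  4  5  6  7  8
 b  1  1  1  2  3  4  5  6  7
 c  2  2  2  2  2  3  4  5  6
 a  3  2  3  3  3  2  3  4  5
 c  4  3  3  4  3  3  2  3  4
 c  5  4  4  4  4  4  3  3  3
 b  6  5  4  4  5  5  4  4  4
 b  7  6  5  4  5  6  5  5  5

5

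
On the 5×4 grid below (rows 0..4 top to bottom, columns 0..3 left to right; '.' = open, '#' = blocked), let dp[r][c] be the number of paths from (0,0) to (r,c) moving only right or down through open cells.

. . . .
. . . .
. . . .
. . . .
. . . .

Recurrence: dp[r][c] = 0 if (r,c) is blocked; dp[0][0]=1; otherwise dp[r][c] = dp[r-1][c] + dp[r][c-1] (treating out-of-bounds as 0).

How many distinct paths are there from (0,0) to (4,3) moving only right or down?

r\c   0   1   2   3
  0   1   1   1   1
  1   1   2   3   4
  2   1   3   6  10
  3   1   4  10  20
  4   1   5  15  35

35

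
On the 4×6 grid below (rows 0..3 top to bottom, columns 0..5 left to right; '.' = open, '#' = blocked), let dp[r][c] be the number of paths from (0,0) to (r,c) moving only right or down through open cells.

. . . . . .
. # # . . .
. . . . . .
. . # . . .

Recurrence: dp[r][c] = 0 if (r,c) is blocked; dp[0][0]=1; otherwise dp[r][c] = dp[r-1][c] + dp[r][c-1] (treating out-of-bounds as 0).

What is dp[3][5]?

13

r\c   0   1   2   3   4   5
  0   1   1   1   1   1   1
  1   1   0   0   1   2   3
  2   1   1   1   2   4   7
  3   1   2   0   2   6  13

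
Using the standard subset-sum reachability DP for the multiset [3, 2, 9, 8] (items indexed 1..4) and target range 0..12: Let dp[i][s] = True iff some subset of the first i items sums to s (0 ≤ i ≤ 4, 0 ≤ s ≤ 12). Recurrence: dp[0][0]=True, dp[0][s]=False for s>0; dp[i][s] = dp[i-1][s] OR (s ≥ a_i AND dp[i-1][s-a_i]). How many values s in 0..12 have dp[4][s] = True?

9

i\s   0   1   2   3   4   5   6   7   8   9  10  11  12
  0   T   F   F   F   F   F   F   F   F   F   F   F   F
  1   T   F   F   T   F   F   F   F   F   F   F   F   F
  2   T   F   T   T   F   T   F   F   F   F   F   F   F
  3   T   F   T   T   F   T   F   F   F   T   F   T   T
  4   T   F   T   T   F   T   F   F   T   T   T   T   T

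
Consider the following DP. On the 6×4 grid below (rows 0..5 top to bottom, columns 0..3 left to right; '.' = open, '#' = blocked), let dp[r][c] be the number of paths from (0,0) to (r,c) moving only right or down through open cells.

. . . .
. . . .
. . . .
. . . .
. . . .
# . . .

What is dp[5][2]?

20

r\c   0   1   2   3
  0   1   1   1   1
  1   1   2   3   4
  2   1   3   6  10
  3   1   4  10  20
  4   1   5  15  35
  5   0   5  20  55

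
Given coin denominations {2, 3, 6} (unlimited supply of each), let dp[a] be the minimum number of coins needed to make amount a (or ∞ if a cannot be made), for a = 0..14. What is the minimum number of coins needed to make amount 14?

3

 a  0  1  2  3  4  5  6  7  8  9 10 11 12 13 14
dp  0  -  1  1  2  2  1  3  2  2  3  3  2  4  3
(- denotes ∞ / unreachable)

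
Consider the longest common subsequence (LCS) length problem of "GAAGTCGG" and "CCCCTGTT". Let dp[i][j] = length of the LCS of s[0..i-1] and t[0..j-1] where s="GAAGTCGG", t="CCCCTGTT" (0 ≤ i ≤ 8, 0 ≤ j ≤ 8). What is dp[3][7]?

1

   ''  C  C  C  C  T  G  T  T
''  0  0  0  0  0  0  0  0  0
 G  0  0  0  0  0  0  1  1  1
 A  0  0  0  0  0  0  1  1  1
 A  0  0  0  0  0  0  1  1  1
 G  0  0  0  0  0  0  1  1  1
 T  0  0  0  0  0  1  1  2  2
 C  0  1  1  1  1  1  1  2  2
 G  0  1  1  1  1  1  2  2  2
 G  0  1  1  1  1  1  2  2  2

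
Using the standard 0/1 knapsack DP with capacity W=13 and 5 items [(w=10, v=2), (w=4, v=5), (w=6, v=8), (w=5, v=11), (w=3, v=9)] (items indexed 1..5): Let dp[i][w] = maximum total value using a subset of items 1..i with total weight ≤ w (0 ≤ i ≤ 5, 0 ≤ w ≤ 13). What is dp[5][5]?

i\w   0   1   2   3   4   5   6   7   8   9  10  11  12  13
  0   0   0   0   0   0   0   0   0   0   0   0   0   0   0
  1   0   0   0   0   0   0   0   0   0   0   2   2   2   2
  2   0   0   0   0   5   5   5   5   5   5   5   5   5   5
  3   0   0   0   0   5   5   8   8   8   8  13  13  13  13
  4   0   0   0   0   5  11  11  11  11  16  16  19  19  19
  5   0   0   0   9   9  11  11  14  20  20  20  20  25  25

11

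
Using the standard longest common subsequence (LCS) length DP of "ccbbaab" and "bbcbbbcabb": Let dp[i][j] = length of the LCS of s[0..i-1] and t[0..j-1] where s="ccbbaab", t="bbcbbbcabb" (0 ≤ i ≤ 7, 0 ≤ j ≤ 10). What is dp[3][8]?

   ''  b  b  c  b  b  b  c  a  b  b
''  0  0  0  0  0  0  0  0  0  0  0
 c  0  0  0  1  1  1  1  1  1  1  1
 c  0  0  0  1  1  1  1  2  2  2  2
 b  0  1  1  1  2  2  2  2  2  3  3
 b  0  1  2  2  2  3  3  3  3  3  4
 a  0  1  2  2  2  3  3  3  4  4  4
 a  0  1  2  2  2  3  3  3  4  4  4
 b  0  1  2  2  3  3  4  4  4  5  5

2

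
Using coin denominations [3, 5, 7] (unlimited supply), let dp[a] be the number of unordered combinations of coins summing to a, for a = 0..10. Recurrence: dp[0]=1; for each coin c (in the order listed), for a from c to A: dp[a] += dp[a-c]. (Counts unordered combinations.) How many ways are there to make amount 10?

after  coin     0     1     2     3     4     5     6     7     8     9    10
          3     1     0     0     1     0     0     1     0     0     1     0
          5     1     0     0     1     0     1     1     0     1     1     1
          7     1     0     0     1     0     1     1     1     1     1     2

2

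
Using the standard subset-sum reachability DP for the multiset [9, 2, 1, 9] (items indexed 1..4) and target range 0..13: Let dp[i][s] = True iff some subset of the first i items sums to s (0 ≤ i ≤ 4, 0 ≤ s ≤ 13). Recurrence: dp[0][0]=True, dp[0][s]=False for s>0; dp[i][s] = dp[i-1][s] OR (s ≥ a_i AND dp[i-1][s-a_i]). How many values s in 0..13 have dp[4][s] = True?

8

i\s   0   1   2   3   4   5   6   7   8   9  10  11  12  13
  0   T   F   F   F   F   F   F   F   F   F   F   F   F   F
  1   T   F   F   F   F   F   F   F   F   T   F   F   F   F
  2   T   F   T   F   F   F   F   F   F   T   F   T   F   F
  3   T   T   T   T   F   F   F   F   F   T   T   T   T   F
  4   T   T   T   T   F   F   F   F   F   T   T   T   T   F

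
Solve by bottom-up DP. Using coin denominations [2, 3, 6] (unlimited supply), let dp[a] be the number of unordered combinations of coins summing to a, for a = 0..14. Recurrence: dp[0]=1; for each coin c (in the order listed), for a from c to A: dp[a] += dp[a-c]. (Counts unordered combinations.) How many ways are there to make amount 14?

6

after  coin     0     1     2     3     4     5     6     7     8     9    10    11    12    13    14
          2     1     0     1     0     1     0     1     0     1     0     1     0     1     0     1
          3     1     0     1     1     1     1     2     1     2     2     2     2     3     2     3
          6     1     0     1     1     1     1     3     1     3     3     3     3     6     3     6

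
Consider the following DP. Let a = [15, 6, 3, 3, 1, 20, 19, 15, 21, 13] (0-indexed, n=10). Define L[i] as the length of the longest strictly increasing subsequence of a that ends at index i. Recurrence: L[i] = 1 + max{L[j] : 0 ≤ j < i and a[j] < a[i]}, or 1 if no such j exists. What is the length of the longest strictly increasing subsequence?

3

   i    0    1    2    3    4    5    6    7    8    9
a[i]   15    6    3    3    1   20   19   15   21   13
L[i]    1    1    1    1    1    2    2    2    3    2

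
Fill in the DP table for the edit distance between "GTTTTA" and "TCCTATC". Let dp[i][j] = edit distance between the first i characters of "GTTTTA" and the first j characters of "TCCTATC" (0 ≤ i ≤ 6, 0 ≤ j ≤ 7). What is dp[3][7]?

5

   ''  T  C  C  T  A  T  C
''  0  1  2  3  4  5  6  7
 G  1  1  2  3  4  5  6  7
 T  2  1  2  3  3  4  5  6
 T  3  2  2  3  3  4  4  5
 T  4  3  3  3  3  4  4  5
 T  5  4  4  4  3  4  4  5
 A  6  5  5  5  4  3  4  5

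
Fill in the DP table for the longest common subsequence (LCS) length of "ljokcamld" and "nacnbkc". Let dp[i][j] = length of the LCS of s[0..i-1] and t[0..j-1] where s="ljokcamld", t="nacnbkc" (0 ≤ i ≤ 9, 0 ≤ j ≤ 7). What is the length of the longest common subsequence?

   ''  n  a  c  n  b  k  c
''  0  0  0  0  0  0  0  0
 l  0  0  0  0  0  0  0  0
 j  0  0  0  0  0  0  0  0
 o  0  0  0  0  0  0  0  0
 k  0  0  0  0  0  0  1  1
 c  0  0  0  1  1  1  1  2
 a  0  0  1  1  1  1  1  2
 m  0  0  1  1  1  1  1  2
 l  0  0  1  1  1  1  1  2
 d  0  0  1  1  1  1  1  2

2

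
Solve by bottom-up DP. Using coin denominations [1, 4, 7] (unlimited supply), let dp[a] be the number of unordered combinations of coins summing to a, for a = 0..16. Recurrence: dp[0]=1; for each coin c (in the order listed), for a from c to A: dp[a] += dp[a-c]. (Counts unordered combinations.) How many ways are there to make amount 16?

after  coin     0     1     2     3     4     5     6     7     8     9    10    11    12    13    14    15    16
          1     1     1     1     1     1     1     1     1     1     1     1     1     1     1     1     1     1
          4     1     1     1     1     2     2     2     2     3     3     3     3     4     4     4     4     5
          7     1     1     1     1     2     2     2     3     4     4     4     5     6     6     7     8     9

9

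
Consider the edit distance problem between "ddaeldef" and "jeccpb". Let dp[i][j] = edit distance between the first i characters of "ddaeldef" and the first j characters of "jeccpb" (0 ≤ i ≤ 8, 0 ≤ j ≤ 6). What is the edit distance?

   ''  j  e  c  c  p  b
''  0  1  2  3  4  5  6
 d  1  1  2  3  4  5  6
 d  2  2  2  3  4  5  6
 a  3  3  3  3  4  5  6
 e  4  4  3  4  4  5  6
 l  5  5  4  4  5  5  6
 d  6  6  5  5  5  6  6
 e  7  7  6  6  6  6  7
 f  8  8  7  7  7  7  7

7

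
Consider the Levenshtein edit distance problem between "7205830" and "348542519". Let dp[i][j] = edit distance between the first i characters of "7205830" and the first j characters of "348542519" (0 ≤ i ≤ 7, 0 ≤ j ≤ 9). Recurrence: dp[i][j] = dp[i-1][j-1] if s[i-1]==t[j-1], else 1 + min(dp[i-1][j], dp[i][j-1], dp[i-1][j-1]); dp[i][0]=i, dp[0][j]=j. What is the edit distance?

   ''  3  4  8  5  4  2  5  1  9
''  0  1  2  3  4  5  6  7  8  9
 7  1  1  2  3  4  5  6  7  8  9
 2  2  2  2  3  4  5  5  6  7  8
 0  3  3  3  3  4  5  6  6  7  8
 5  4  4  4  4  3  4  5  6  7  8
 8  5  5  5  4  4  4  5  6  7  8
 3  6  5  6  5  5  5  5  6  7  8
 0  7  6  6  6  6  6  6  6  7  8

8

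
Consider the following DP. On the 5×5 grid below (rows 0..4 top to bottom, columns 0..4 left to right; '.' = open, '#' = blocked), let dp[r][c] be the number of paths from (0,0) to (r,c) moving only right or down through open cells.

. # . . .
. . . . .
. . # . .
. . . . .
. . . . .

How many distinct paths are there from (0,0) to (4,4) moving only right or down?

17

r\c   0   1   2   3   4
  0   1   0   0   0   0
  1   1   1   1   1   1
  2   1   2   0   1   2
  3   1   3   3   4   6
  4   1   4   7  11  17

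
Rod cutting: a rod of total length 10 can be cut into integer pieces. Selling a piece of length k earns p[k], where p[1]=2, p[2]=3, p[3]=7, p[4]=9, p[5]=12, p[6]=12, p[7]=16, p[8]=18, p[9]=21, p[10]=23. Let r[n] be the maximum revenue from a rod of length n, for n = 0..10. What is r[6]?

14

   n    0    1    2    3    4    5    6    7    8    9   10
r[n]    0    2    4    7    9   12   14   16   19   21   24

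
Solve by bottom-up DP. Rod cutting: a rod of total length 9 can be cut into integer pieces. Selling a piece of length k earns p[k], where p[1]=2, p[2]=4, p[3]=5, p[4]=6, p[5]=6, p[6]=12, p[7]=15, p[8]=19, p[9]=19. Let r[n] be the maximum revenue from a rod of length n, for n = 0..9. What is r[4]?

   n    0    1    2    3    4    5    6    7    8    9
r[n]    0    2    4    6    8   10   12   15   19   21

8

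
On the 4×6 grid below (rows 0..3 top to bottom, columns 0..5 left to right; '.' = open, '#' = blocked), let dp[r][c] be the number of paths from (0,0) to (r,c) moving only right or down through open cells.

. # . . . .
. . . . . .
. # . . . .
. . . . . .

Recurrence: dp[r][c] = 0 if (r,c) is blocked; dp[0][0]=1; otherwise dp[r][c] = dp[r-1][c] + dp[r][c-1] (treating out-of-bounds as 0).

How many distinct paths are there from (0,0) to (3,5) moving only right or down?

11

r\c   0   1   2   3   4   5
  0   1   0   0   0   0   0
  1   1   1   1   1   1   1
  2   1   0   1   2   3   4
  3   1   1   2   4   7  11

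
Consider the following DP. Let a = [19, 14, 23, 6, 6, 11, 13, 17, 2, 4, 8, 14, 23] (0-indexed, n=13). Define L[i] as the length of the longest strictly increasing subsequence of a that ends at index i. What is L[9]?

2

   i    0    1    2    3    4    5    6    7    8    9   10   11   12
a[i]   19   14   23    6    6   11   13   17    2    4    8   14   23
L[i]    1    1    2    1    1    2    3    4    1    2    3    4    5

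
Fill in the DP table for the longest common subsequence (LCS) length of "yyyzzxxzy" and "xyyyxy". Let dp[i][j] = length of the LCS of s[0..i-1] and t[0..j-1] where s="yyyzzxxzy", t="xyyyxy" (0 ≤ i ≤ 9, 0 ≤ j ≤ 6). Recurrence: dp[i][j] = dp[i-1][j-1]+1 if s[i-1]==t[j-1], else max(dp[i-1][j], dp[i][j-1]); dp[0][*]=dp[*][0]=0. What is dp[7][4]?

   ''  x  y  y  y  x  y
''  0  0  0  0  0  0  0
 y  0  0  1  1  1  1  1
 y  0  0  1  2  2  2  2
 y  0  0  1  2  3  3  3
 z  0  0  1  2  3  3  3
 z  0  0  1  2  3  3  3
 x  0  1  1  2  3  4  4
 x  0  1  1  2  3  4  4
 z  0  1  1  2  3  4  4
 y  0  1  2  2  3  4  5

3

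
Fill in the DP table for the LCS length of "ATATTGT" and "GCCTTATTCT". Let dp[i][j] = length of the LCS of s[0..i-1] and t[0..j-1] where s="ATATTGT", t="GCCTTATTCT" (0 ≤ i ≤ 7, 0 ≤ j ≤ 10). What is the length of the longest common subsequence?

5

   ''  G  C  C  T  T  A  T  T  C  T
''  0  0  0  0  0  0  0  0  0  0  0
 A  0  0  0  0  0  0  1  1  1  1  1
 T  0  0  0  0  1  1  1  2  2  2  2
 A  0  0  0  0  1  1  2  2  2  2  2
 T  0  0  0  0  1  2  2  3  3  3  3
 T  0  0  0  0  1  2  2  3  4  4  4
 G  0  1  1  1  1  2  2  3  4  4  4
 T  0  1  1  1  2  2  2  3  4  4  5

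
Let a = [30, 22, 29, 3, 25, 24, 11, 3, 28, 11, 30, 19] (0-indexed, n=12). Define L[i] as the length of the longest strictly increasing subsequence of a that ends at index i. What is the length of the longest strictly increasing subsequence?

4

   i    0    1    2    3    4    5    6    7    8    9   10   11
a[i]   30   22   29    3   25   24   11    3   28   11   30   19
L[i]    1    1    2    1    2    2    2    1    3    2    4    3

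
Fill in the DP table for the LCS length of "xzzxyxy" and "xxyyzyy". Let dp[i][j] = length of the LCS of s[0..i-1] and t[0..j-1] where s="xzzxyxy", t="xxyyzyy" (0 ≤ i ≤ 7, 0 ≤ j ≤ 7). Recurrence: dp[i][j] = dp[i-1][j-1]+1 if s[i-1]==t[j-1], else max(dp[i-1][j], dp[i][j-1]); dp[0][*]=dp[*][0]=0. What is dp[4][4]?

   ''  x  x  y  y  z  y  y
''  0  0  0  0  0  0  0  0
 x  0  1  1  1  1  1  1  1
 z  0  1  1  1  1  2  2  2
 z  0  1  1  1  1  2  2  2
 x  0  1  2  2  2  2  2  2
 y  0  1  2  3  3  3  3  3
 x  0  1  2  3  3  3  3  3
 y  0  1  2  3  4  4  4  4

2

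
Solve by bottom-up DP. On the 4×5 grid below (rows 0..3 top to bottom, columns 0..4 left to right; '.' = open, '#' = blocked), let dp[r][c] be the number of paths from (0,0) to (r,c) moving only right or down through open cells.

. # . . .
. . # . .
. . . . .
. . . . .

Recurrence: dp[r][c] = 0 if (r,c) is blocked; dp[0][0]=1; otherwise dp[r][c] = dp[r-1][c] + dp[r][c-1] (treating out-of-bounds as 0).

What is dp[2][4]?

r\c   0   1   2   3   4
  0   1   0   0   0   0
  1   1   1   0   0   0
  2   1   2   2   2   2
  3   1   3   5   7   9

2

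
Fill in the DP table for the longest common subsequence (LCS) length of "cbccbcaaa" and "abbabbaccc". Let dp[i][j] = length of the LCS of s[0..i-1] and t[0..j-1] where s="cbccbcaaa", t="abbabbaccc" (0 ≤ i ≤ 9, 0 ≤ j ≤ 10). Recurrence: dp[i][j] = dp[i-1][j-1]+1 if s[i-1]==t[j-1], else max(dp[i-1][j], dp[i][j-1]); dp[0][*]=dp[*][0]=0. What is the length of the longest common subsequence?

   ''  a  b  b  a  b  b  a  c  c  c
''  0  0  0  0  0  0  0  0  0  0  0
 c  0  0  0  0  0  0  0  0  1  1  1
 b  0  0  1  1  1  1  1  1  1  1  1
 c  0  0  1  1  1  1  1  1  2  2  2
 c  0  0  1  1  1  1  1  1  2  3  3
 b  0  0  1  2  2  2  2  2  2  3  3
 c  0  0  1  2  2  2  2  2  3  3  4
 a  0  1  1  2  3  3  3  3  3  3  4
 a  0  1  1  2  3  3  3  4  4  4  4
 a  0  1  1  2  3  3  3  4  4  4  4

4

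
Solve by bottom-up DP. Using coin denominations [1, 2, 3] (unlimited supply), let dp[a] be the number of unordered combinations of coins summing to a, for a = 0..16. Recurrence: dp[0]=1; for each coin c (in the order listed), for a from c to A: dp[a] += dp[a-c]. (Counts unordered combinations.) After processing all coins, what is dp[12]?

19

after  coin     0     1     2     3     4     5     6     7     8     9    10    11    12    13    14    15    16
          1     1     1     1     1     1     1     1     1     1     1     1     1     1     1     1     1     1
          2     1     1     2     2     3     3     4     4     5     5     6     6     7     7     8     8     9
          3     1     1     2     3     4     5     7     8    10    12    14    16    19    21    24    27    30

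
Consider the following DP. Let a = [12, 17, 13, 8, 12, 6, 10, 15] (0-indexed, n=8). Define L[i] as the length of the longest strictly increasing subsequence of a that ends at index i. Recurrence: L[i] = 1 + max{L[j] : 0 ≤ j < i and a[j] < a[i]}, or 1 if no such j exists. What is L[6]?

   i    0    1    2    3    4    5    6    7
a[i]   12   17   13    8   12    6   10   15
L[i]    1    2    2    1    2    1    2    3

2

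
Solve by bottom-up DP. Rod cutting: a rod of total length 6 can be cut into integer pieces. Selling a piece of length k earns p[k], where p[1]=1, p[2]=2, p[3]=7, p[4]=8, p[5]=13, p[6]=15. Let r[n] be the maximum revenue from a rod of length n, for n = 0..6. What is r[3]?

7

   n    0    1    2    3    4    5    6
r[n]    0    1    2    7    8   13   15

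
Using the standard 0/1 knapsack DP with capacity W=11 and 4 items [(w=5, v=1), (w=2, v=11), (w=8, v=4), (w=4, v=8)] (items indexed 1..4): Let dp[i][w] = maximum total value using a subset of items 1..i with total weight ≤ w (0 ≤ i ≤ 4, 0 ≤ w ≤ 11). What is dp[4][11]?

i\w   0   1   2   3   4   5   6   7   8   9  10  11
  0   0   0   0   0   0   0   0   0   0   0   0   0
  1   0   0   0   0   0   1   1   1   1   1   1   1
  2   0   0  11  11  11  11  11  12  12  12  12  12
  3   0   0  11  11  11  11  11  12  12  12  15  15
  4   0   0  11  11  11  11  19  19  19  19  19  20

20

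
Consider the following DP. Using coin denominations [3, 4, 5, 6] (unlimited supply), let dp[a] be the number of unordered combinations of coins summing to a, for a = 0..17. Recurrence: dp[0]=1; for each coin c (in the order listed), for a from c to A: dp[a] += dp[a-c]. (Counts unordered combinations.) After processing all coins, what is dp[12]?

after  coin     0     1     2     3     4     5     6     7     8     9    10    11    12    13    14    15    16    17
          3     1     0     0     1     0     0     1     0     0     1     0     0     1     0     0     1     0     0
          4     1     0     0     1     1     0     1     1     1     1     1     1     2     1     1     2     2     1
          5     1     0     0     1     1     1     1     1     2     2     2     2     3     3     3     4     4     4
          6     1     0     0     1     1     1     2     1     2     3     3     3     5     4     5     7     7     7

5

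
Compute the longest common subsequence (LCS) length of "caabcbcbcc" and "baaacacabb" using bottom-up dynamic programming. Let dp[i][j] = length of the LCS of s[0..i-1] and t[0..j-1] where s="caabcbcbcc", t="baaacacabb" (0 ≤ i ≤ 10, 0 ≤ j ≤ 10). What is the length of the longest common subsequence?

5

   ''  b  a  a  a  c  a  c  a  b  b
''  0  0  0  0  0  0  0  0  0  0  0
 c  0  0  0  0  0  1  1  1  1  1  1
 a  0  0  1  1  1  1  2  2  2  2  2
 a  0  0  1  2  2  2  2  2  3  3  3
 b  0  1  1  2  2  2  2  2  3  4  4
 c  0  1  1  2  2  3  3  3  3  4  4
 b  0  1  1  2  2  3  3  3  3  4  5
 c  0  1  1  2  2  3  3  4  4  4  5
 b  0  1  1  2  2  3  3  4  4  5  5
 c  0  1  1  2  2  3  3  4  4  5  5
 c  0  1  1  2  2  3  3  4  4  5  5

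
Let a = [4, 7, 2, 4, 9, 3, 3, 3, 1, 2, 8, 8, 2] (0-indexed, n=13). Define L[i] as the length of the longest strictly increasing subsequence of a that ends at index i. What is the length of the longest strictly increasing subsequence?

3

   i    0    1    2    3    4    5    6    7    8    9   10   11   12
a[i]    4    7    2    4    9    3    3    3    1    2    8    8    2
L[i]    1    2    1    2    3    2    2    2    1    2    3    3    2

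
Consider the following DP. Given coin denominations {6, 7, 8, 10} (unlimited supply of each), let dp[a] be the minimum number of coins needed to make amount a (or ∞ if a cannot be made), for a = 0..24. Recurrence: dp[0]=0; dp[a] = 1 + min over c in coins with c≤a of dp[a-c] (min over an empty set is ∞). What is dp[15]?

2

 a  0  1  2  3  4  5  6  7  8  9 10 11 12 13 14 15 16 17 18 19 20 21 22 23 24
dp  0  -  -  -  -  -  1  1  1  -  1  -  2  2  2  2  2  2  2  3  2  3  3  3  3
(- denotes ∞ / unreachable)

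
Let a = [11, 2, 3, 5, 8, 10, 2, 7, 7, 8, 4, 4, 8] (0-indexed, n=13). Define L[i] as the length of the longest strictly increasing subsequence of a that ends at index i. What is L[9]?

5

   i    0    1    2    3    4    5    6    7    8    9   10   11   12
a[i]   11    2    3    5    8   10    2    7    7    8    4    4    8
L[i]    1    1    2    3    4    5    1    4    4    5    3    3    5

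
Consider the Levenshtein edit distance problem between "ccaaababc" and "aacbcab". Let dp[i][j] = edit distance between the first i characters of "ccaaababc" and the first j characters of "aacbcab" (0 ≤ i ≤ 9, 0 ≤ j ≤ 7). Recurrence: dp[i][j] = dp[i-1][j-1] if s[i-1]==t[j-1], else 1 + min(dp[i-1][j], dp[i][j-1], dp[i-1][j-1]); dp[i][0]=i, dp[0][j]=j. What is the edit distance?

5

   ''  a  a  c  b  c  a  b
''  0  1  2  3  4  5  6  7
 c  1  1  2  2  3  4  5  6
 c  2  2  2  2  3  3  4  5
 a  3  2  2  3  3  4  3  4
 a  4  3  2  3  4  4  4  4
 a  5  4  3  3  4  5  4  5
 b  6  5  4  4  3  4  5  4
 a  7  6  5  5  4  4  4  5
 b  8  7  6  6  5  5  5  4
 c  9  8  7  6  6  5  6  5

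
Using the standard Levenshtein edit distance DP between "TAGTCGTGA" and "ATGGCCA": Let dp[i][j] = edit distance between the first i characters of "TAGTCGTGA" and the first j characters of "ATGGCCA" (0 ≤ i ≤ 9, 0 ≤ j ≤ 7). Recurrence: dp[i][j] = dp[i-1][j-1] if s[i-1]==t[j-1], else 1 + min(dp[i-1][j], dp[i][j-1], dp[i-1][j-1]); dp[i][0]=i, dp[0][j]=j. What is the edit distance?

5

   ''  A  T  G  G  C  C  A
''  0  1  2  3  4  5  6  7
 T  1  1  1  2  3  4  5  6
 A  2  1  2  2  3  4  5  5
 G  3  2  2  2  2  3  4  5
 T  4  3  2  3  3  3  4  5
 C  5  4  3  3  4  3  3  4
 G  6  5  4  3  3  4  4  4
 T  7  6  5  4  4  4  5  5
 G  8  7  6  5  4  5  5  6
 A  9  8  7  6  5  5  6  5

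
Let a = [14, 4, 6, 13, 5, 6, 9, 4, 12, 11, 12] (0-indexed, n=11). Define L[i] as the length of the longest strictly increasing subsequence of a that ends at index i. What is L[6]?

4

   i    0    1    2    3    4    5    6    7    8    9   10
a[i]   14    4    6   13    5    6    9    4   12   11   12
L[i]    1    1    2    3    2    3    4    1    5    5    6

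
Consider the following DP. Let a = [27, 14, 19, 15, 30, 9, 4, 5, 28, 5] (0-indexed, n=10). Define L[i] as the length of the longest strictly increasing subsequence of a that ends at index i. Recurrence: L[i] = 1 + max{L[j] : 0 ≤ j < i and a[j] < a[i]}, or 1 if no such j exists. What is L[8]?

   i    0    1    2    3    4    5    6    7    8    9
a[i]   27   14   19   15   30    9    4    5   28    5
L[i]    1    1    2    2    3    1    1    2    3    2

3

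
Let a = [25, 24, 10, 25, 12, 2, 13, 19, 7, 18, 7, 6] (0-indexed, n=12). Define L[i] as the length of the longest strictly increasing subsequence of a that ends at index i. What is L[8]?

2

   i    0    1    2    3    4    5    6    7    8    9   10   11
a[i]   25   24   10   25   12    2   13   19    7   18    7    6
L[i]    1    1    1    2    2    1    3    4    2    4    2    2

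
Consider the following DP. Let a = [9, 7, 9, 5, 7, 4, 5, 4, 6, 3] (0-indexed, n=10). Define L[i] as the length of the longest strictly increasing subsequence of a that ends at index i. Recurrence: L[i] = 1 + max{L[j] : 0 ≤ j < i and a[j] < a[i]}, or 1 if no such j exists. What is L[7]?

   i    0    1    2    3    4    5    6    7    8    9
a[i]    9    7    9    5    7    4    5    4    6    3
L[i]    1    1    2    1    2    1    2    1    3    1

1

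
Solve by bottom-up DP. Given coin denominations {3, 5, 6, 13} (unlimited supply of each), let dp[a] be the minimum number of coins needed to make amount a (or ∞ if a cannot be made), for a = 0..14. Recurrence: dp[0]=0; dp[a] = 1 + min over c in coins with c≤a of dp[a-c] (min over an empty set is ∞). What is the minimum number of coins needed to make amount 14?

 a  0  1  2  3  4  5  6  7  8  9 10 11 12 13 14
dp  0  -  -  1  -  1  1  -  2  2  2  2  2  1  3
(- denotes ∞ / unreachable)

3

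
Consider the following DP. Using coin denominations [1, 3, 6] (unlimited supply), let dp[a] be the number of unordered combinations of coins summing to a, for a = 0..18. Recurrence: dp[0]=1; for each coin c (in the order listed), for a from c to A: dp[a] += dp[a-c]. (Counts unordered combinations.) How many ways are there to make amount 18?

16

after  coin     0     1     2     3     4     5     6     7     8     9    10    11    12    13    14    15    16    17    18
          1     1     1     1     1     1     1     1     1     1     1     1     1     1     1     1     1     1     1     1
          3     1     1     1     2     2     2     3     3     3     4     4     4     5     5     5     6     6     6     7
          6     1     1     1     2     2     2     4     4     4     6     6     6     9     9     9    12    12    12    16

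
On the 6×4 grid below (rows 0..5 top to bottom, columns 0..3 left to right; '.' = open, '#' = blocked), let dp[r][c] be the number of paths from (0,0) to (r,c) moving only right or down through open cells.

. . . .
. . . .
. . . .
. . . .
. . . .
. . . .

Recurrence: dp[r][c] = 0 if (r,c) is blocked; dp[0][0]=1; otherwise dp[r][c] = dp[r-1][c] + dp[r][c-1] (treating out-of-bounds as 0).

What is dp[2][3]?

r\c   0   1   2   3
  0   1   1   1   1
  1   1   2   3   4
  2   1   3   6  10
  3   1   4  10  20
  4   1   5  15  35
  5   1   6  21  56

10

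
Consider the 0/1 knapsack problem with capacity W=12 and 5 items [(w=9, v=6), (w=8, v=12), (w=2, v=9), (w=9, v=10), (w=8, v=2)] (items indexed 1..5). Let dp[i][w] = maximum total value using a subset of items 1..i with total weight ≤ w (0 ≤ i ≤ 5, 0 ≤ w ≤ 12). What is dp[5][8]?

i\w   0   1   2   3   4   5   6   7   8   9  10  11  12
  0   0   0   0   0   0   0   0   0   0   0   0   0   0
  1   0   0   0   0   0   0   0   0   0   6   6   6   6
  2   0   0   0   0   0   0   0   0  12  12  12  12  12
  3   0   0   9   9   9   9   9   9  12  12  21  21  21
  4   0   0   9   9   9   9   9   9  12  12  21  21  21
  5   0   0   9   9   9   9   9   9  12  12  21  21  21

12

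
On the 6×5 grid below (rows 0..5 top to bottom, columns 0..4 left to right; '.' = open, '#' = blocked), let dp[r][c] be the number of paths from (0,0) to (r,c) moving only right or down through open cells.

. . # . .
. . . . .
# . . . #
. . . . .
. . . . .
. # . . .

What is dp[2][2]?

4

r\c   0   1   2   3   4
  0   1   1   0   0   0
  1   1   2   2   2   2
  2   0   2   4   6   0
  3   0   2   6  12  12
  4   0   2   8  20  32
  5   0   0   8  28  60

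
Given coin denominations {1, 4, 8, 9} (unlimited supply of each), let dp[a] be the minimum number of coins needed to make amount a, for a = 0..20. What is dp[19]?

3

 a  0  1  2  3  4  5  6  7  8  9 10 11 12 13 14 15 16 17 18 19 20
dp  0  1  2  3  1  2  3  4  1  1  2  3  2  2  3  4  2  2  2  3  3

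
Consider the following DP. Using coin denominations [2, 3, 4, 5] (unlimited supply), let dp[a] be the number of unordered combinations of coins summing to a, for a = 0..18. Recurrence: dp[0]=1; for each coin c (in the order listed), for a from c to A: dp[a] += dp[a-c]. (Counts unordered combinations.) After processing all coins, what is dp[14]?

13

after  coin     0     1     2     3     4     5     6     7     8     9    10    11    12    13    14    15    16    17    18
          2     1     0     1     0     1     0     1     0     1     0     1     0     1     0     1     0     1     0     1
          3     1     0     1     1     1     1     2     1     2     2     2     2     3     2     3     3     3     3     4
          4     1     0     1     1     2     1     3     2     4     3     5     4     7     5     8     7    10     8    12
          5     1     0     1     1     2     2     3     3     5     5     7     7    10    10    13    14    17    18    22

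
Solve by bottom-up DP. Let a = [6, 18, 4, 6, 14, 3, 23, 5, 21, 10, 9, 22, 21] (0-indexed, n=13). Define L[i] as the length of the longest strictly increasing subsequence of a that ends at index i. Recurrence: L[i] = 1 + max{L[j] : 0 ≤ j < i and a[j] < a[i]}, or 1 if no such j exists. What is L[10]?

3

   i    0    1    2    3    4    5    6    7    8    9   10   11   12
a[i]    6   18    4    6   14    3   23    5   21   10    9   22   21
L[i]    1    2    1    2    3    1    4    2    4    3    3    5    4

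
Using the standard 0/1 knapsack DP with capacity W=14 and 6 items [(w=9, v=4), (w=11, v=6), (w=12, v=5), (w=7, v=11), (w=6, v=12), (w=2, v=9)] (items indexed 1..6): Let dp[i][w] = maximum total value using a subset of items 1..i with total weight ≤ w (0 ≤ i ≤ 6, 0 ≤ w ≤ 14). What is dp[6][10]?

21

i\w   0   1   2   3   4   5   6   7   8   9  10  11  12  13  14
  0   0   0   0   0   0   0   0   0   0   0   0   0   0   0   0
  1   0   0   0   0   0   0   0   0   0   4   4   4   4   4   4
  2   0   0   0   0   0   0   0   0   0   4   4   6   6   6   6
  3   0   0   0   0   0   0   0   0   0   4   4   6   6   6   6
  4   0   0   0   0   0   0   0  11  11  11  11  11  11  11  11
  5   0   0   0   0   0   0  12  12  12  12  12  12  12  23  23
  6   0   0   9   9   9   9  12  12  21  21  21  21  21  23  23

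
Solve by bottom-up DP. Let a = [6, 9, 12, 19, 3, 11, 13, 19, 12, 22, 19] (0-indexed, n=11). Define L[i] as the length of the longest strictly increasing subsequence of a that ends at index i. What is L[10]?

   i    0    1    2    3    4    5    6    7    8    9   10
a[i]    6    9   12   19    3   11   13   19   12   22   19
L[i]    1    2    3    4    1    3    4    5    4    6    5

5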